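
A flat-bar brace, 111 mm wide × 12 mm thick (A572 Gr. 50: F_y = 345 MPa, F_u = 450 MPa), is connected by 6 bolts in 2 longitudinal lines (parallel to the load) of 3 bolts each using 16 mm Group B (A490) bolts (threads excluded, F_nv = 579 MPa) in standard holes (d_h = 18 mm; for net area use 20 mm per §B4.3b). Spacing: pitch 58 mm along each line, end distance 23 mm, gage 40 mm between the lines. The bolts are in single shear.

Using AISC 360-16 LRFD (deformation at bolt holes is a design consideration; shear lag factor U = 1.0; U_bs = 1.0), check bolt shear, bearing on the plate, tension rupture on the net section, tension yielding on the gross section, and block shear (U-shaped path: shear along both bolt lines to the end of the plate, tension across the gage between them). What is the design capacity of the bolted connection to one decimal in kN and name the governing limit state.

Bolt shear: A_b = π(16)²/4 = 201.06 mm². φR_n = 0.75 × 579 × 201.06 × 6 × 1 = 523.9 kN.
Bearing (12 mm plate, F_u = 450 MPa): end bolts L_c = 23 − 18/2 = 14, R_n = min(1.2×14×12×450, 2.4×16×12×450) = 90.72 kN/bolt; interior L_c = 58 − 18 = 40, R_n = 207.36 kN/bolt. φR_n = 0.75 × (2×90.72 + 4×207.36) = 758.2 kN.
Tension rupture (net): A_n = (111 − 2×20)×12 = 852 mm² (U = 1.0, A_e = A_n). φR_n = 0.75 × 450 × 852 = 287.6 kN.
Tension yield (gross): A_g = 111×12 = 1332 mm². φR_n = 0.90 × 345 × 1332 = 413.6 kN.
Block shear: shear path 2×[23+2×58] = 2×139 mm, A_gv = 3336, A_nv = 2×(139 − 2.5×20)×12 = 2136 mm²; tension across gage: (40 − 1×20)×12 = 240 mm². R_n = min(0.6×450×2136, 0.6×345×3336) + 1.0×450×240 = min(576.72, 690.55) + 108 = 684.72 kN. φR_n = 0.75 × 684.72 = 513.5 kN.
Governing: min(523.9, 758.2, 287.6, 413.6, 513.5) = 287.6 kN → net-section rupture.

287.6 kN (net-section rupture governs)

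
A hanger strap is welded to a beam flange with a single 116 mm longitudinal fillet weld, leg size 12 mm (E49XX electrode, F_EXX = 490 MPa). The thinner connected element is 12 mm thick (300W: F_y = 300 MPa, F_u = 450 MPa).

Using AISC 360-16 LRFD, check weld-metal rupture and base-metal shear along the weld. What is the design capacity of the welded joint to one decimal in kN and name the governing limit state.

217.0 kN (weld metal governs)

Weld metal: throat = 0.707×12 = 8.484 mm, L = 116 mm. φR_n = 0.75 × 0.6 × 490 × 8.484 × 116 = 217.0 kN.
Base metal shear (12 mm plate): yield φR_n = 1.0×0.6×300×12×116 = 250.6 kN; rupture φR_n = 0.75×0.6×450×12×116 = 281.9 kN; take 250.6 kN (yield).
Governing: min(217.0, 250.6) = 217.0 kN → weld metal.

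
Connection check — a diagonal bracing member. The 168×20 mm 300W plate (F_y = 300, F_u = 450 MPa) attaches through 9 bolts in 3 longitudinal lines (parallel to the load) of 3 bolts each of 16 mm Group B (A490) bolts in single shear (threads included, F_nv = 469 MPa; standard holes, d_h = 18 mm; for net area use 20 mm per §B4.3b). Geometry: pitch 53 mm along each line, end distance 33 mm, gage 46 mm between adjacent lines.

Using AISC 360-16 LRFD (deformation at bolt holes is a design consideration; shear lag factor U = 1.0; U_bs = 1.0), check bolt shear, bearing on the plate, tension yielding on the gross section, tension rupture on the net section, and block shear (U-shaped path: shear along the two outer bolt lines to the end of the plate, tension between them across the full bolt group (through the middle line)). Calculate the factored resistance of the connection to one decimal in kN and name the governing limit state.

Bolt shear: A_b = π(16)²/4 = 201.06 mm². φR_n = 0.75 × 469 × 201.06 × 9 × 1 = 636.5 kN.
Bearing (20 mm plate, F_u = 450 MPa): end bolts L_c = 33 − 18/2 = 24, R_n = min(1.2×24×20×450, 2.4×16×20×450) = 259.2 kN/bolt; interior L_c = 53 − 18 = 35, R_n = 345.6 kN/bolt. φR_n = 0.75 × (3×259.2 + 6×345.6) = 2138.4 kN.
Tension yield (gross): A_g = 168×20 = 3360 mm². φR_n = 0.90 × 300 × 3360 = 907.2 kN.
Tension rupture (net): A_n = (168 − 3×20)×20 = 2160 mm² (U = 1.0, A_e = A_n). φR_n = 0.75 × 450 × 2160 = 729.0 kN.
Block shear: shear path 2×[33+2×53] = 2×139 mm, A_gv = 5560, A_nv = 2×(139 − 2.5×20)×20 = 3560 mm²; tension across gage: (92 − 2×20)×20 = 1040 mm². R_n = min(0.6×450×3560, 0.6×300×5560) + 1.0×450×1040 = min(961.2, 1000.8) + 468 = 1429.2 kN. φR_n = 0.75 × 1429.2 = 1071.9 kN.
Governing: min(636.5, 2138.4, 907.2, 729.0, 1071.9) = 636.5 kN → bolt shear.

636.5 kN (bolt shear governs)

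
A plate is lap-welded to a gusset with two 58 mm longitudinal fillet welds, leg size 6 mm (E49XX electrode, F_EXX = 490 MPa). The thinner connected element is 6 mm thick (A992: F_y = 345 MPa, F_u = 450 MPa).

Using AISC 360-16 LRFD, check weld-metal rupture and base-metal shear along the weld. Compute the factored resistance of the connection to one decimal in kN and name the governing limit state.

108.5 kN (weld metal governs)

Weld metal: throat = 0.707×6 = 4.242 mm, L = 2×58 = 116 mm. φR_n = 0.75 × 0.6 × 490 × 4.242 × 116 = 108.5 kN.
Base metal shear (6 mm plate): yield φR_n = 1.0×0.6×345×6×116 = 144.1 kN; rupture φR_n = 0.75×0.6×450×6×116 = 140.9 kN; take 140.9 kN (rupture).
Governing: min(108.5, 140.9) = 108.5 kN → weld metal.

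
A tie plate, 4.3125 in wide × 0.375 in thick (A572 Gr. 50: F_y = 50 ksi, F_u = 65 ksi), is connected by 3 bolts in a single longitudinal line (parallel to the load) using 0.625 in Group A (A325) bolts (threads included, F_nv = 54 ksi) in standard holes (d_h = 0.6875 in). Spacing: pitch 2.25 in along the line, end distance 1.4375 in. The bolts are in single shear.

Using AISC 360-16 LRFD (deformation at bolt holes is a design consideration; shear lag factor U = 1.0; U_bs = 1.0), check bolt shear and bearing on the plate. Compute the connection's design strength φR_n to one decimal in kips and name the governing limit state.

Bolt shear: A_b = π(0.625)²/4 = 0.3068 in². φR_n = 0.75 × 54 × 0.3068 × 3 × 1 = 37.3 kips.
Bearing (0.375 in plate, F_u = 65 ksi): end bolts L_c = 1.4375 − 0.6875/2 = 1.09375, R_n = min(1.2×1.09375×0.375×65, 2.4×0.625×0.375×65) = 31.992 kips/bolt; interior L_c = 2.25 − 0.6875 = 1.5625, R_n = 36.563 kips/bolt. φR_n = 0.75 × (1×31.992 + 2×36.563) = 78.8 kips.
Governing: min(37.3, 78.8) = 37.3 kips → bolt shear.

37.3 kips (bolt shear governs)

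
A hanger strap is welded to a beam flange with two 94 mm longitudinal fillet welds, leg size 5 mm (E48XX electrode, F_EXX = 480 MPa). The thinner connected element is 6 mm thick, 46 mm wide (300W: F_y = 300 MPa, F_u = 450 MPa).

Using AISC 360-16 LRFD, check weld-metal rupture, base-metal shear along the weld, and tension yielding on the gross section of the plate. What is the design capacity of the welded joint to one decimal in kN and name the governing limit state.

74.5 kN (gross-section yield governs)

Weld metal: throat = 0.707×5 = 3.535 mm, L = 2×94 = 188 mm. φR_n = 0.75 × 0.6 × 480 × 3.535 × 188 = 143.5 kN.
Base metal shear (6 mm plate): yield φR_n = 1.0×0.6×300×6×188 = 203.0 kN; rupture φR_n = 0.75×0.6×450×6×188 = 228.4 kN; take 203.0 kN (yield).
Tension yield (gross): A_g = 46×6 = 276 mm². φR_n = 0.90 × 300 × 276 = 74.5 kN.
Governing: min(143.5, 203.0, 74.5) = 74.5 kN → gross-section yield.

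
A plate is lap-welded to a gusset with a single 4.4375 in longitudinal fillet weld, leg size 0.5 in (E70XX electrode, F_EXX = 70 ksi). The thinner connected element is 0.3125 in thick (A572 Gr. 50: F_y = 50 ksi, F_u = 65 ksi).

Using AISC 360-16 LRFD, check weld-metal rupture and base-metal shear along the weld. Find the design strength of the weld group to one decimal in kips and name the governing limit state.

40.6 kips (base-metal shear governs)

Weld metal: throat = 0.707×0.5 = 0.3535 in, L = 4.4375 in. φR_n = 0.75 × 0.6 × 70 × 0.3535 × 4.4375 = 49.4 kips.
Base metal shear (0.3125 in plate): yield φR_n = 1.0×0.6×50×0.3125×4.4375 = 41.6 kips; rupture φR_n = 0.75×0.6×65×0.3125×4.4375 = 40.6 kips; take 40.6 kips (rupture).
Governing: min(49.4, 40.6) = 40.6 kips → base-metal shear.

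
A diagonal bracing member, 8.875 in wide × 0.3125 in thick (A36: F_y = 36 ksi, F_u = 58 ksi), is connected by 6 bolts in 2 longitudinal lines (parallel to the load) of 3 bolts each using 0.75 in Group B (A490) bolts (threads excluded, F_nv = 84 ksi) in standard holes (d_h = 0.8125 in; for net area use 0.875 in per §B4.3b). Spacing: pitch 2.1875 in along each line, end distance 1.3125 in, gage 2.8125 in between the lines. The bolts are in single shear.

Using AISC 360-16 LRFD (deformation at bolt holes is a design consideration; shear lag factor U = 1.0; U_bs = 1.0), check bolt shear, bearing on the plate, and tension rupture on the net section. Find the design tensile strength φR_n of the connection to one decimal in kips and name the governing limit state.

Bolt shear: A_b = π(0.75)²/4 = 0.44179 in². φR_n = 0.75 × 84 × 0.44179 × 6 × 1 = 167.0 kips.
Bearing (0.3125 in plate, F_u = 58 ksi): end bolts L_c = 1.3125 − 0.8125/2 = 0.90625, R_n = min(1.2×0.90625×0.3125×58, 2.4×0.75×0.3125×58) = 19.711 kips/bolt; interior L_c = 2.1875 − 0.8125 = 1.375, R_n = 29.906 kips/bolt. φR_n = 0.75 × (2×19.711 + 4×29.906) = 119.3 kips.
Tension rupture (net): A_n = (8.875 − 2×0.875)×0.3125 = 2.2266 in² (U = 1.0, A_e = A_n). φR_n = 0.75 × 58 × 2.2266 = 96.9 kips.
Governing: min(167.0, 119.3, 96.9) = 96.9 kips → net-section rupture.

96.9 kips (net-section rupture governs)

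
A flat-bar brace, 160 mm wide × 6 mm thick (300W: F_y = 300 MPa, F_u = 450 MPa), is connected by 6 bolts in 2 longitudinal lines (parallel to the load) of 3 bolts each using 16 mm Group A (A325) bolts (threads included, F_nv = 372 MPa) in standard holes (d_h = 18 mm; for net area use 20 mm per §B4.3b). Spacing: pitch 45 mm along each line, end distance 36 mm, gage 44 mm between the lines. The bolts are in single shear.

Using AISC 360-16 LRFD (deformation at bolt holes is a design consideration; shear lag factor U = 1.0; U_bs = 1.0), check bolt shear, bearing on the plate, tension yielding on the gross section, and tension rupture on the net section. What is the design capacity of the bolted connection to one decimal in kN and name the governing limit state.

243.0 kN (net-section rupture governs)

Bolt shear: A_b = π(16)²/4 = 201.06 mm². φR_n = 0.75 × 372 × 201.06 × 6 × 1 = 336.6 kN.
Bearing (6 mm plate, F_u = 450 MPa): end bolts L_c = 36 − 18/2 = 27, R_n = min(1.2×27×6×450, 2.4×16×6×450) = 87.48 kN/bolt; interior L_c = 45 − 18 = 27, R_n = 87.48 kN/bolt. φR_n = 0.75 × (2×87.48 + 4×87.48) = 393.7 kN.
Tension yield (gross): A_g = 160×6 = 960 mm². φR_n = 0.90 × 300 × 960 = 259.2 kN.
Tension rupture (net): A_n = (160 − 2×20)×6 = 720 mm² (U = 1.0, A_e = A_n). φR_n = 0.75 × 450 × 720 = 243.0 kN.
Governing: min(336.6, 393.7, 259.2, 243.0) = 243.0 kN → net-section rupture.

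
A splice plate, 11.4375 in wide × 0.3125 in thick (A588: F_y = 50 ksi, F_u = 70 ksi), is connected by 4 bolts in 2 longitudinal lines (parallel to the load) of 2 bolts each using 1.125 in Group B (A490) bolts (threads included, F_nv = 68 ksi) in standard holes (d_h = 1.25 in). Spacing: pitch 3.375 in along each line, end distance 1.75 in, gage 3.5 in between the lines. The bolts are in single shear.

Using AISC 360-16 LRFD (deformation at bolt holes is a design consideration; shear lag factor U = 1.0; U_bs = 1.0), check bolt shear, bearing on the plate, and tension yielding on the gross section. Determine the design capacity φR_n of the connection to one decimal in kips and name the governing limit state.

Bolt shear: A_b = π(1.125)²/4 = 0.99402 in². φR_n = 0.75 × 68 × 0.99402 × 4 × 1 = 202.8 kips.
Bearing (0.3125 in plate, F_u = 70 ksi): end bolts L_c = 1.75 − 1.25/2 = 1.125, R_n = min(1.2×1.125×0.3125×70, 2.4×1.125×0.3125×70) = 29.531 kips/bolt; interior L_c = 3.375 − 1.25 = 2.125, R_n = 55.781 kips/bolt. φR_n = 0.75 × (2×29.531 + 2×55.781) = 128.0 kips.
Tension yield (gross): A_g = 11.4375×0.3125 = 3.5742 in². φR_n = 0.90 × 50 × 3.5742 = 160.8 kips.
Governing: min(202.8, 128.0, 160.8) = 128.0 kips → bearing.

128.0 kips (bearing governs)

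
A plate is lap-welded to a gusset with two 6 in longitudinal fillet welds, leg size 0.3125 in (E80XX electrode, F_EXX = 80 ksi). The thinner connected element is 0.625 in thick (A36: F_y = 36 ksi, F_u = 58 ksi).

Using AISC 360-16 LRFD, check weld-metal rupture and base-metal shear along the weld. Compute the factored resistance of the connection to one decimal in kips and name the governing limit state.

Weld metal: throat = 0.707×0.3125 = 0.22094 in, L = 2×6 = 12 in. φR_n = 0.75 × 0.6 × 80 × 0.22094 × 12 = 95.4 kips.
Base metal shear (0.625 in plate): yield φR_n = 1.0×0.6×36×0.625×12 = 162.0 kips; rupture φR_n = 0.75×0.6×58×0.625×12 = 195.8 kips; take 162.0 kips (yield).
Governing: min(95.4, 162.0) = 95.4 kips → weld metal.

95.4 kips (weld metal governs)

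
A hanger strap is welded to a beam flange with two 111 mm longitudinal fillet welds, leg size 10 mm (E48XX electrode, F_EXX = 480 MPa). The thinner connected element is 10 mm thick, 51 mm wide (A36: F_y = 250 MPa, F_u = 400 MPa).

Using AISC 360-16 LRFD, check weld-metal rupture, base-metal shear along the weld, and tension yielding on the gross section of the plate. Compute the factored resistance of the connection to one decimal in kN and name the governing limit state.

114.8 kN (gross-section yield governs)

Weld metal: throat = 0.707×10 = 7.07 mm, L = 2×111 = 222 mm. φR_n = 0.75 × 0.6 × 480 × 7.07 × 222 = 339.0 kN.
Base metal shear (10 mm plate): yield φR_n = 1.0×0.6×250×10×222 = 333.0 kN; rupture φR_n = 0.75×0.6×400×10×222 = 399.6 kN; take 333.0 kN (yield).
Tension yield (gross): A_g = 51×10 = 510 mm². φR_n = 0.90 × 250 × 510 = 114.8 kN.
Governing: min(339.0, 333.0, 114.8) = 114.8 kN → gross-section yield.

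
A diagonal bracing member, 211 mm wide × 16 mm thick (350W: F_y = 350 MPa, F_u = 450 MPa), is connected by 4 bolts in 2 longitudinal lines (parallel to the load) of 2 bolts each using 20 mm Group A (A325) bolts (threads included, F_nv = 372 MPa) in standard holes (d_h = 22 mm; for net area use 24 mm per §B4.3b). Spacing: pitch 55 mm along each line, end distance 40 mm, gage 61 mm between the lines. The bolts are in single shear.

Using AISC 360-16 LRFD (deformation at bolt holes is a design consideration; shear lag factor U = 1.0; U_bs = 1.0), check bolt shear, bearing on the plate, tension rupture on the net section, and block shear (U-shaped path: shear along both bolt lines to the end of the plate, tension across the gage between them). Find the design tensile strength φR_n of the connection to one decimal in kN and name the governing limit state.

Bolt shear: A_b = π(20)²/4 = 314.16 mm². φR_n = 0.75 × 372 × 314.16 × 4 × 1 = 350.6 kN.
Bearing (16 mm plate, F_u = 450 MPa): end bolts L_c = 40 − 22/2 = 29, R_n = min(1.2×29×16×450, 2.4×20×16×450) = 250.56 kN/bolt; interior L_c = 55 − 22 = 33, R_n = 285.12 kN/bolt. φR_n = 0.75 × (2×250.56 + 2×285.12) = 803.5 kN.
Tension rupture (net): A_n = (211 − 2×24)×16 = 2608 mm² (U = 1.0, A_e = A_n). φR_n = 0.75 × 450 × 2608 = 880.2 kN.
Block shear: shear path 2×[40+1×55] = 2×95 mm, A_gv = 3040, A_nv = 2×(95 − 1.5×24)×16 = 1888 mm²; tension across gage: (61 − 1×24)×16 = 592 mm². R_n = min(0.6×450×1888, 0.6×350×3040) + 1.0×450×592 = min(509.76, 638.4) + 266.4 = 776.16 kN. φR_n = 0.75 × 776.16 = 582.1 kN.
Governing: min(350.6, 803.5, 880.2, 582.1) = 350.6 kN → bolt shear.

350.6 kN (bolt shear governs)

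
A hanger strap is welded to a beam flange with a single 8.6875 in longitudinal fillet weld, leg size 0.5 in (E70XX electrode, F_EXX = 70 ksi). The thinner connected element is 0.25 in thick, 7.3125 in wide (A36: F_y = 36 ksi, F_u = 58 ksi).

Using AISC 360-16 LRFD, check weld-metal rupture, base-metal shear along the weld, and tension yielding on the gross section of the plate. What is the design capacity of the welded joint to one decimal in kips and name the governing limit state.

Weld metal: throat = 0.707×0.5 = 0.3535 in, L = 8.6875 in. φR_n = 0.75 × 0.6 × 70 × 0.3535 × 8.6875 = 96.7 kips.
Base metal shear (0.25 in plate): yield φR_n = 1.0×0.6×36×0.25×8.6875 = 46.9 kips; rupture φR_n = 0.75×0.6×58×0.25×8.6875 = 56.7 kips; take 46.9 kips (yield).
Tension yield (gross): A_g = 7.3125×0.25 = 1.8281 in². φR_n = 0.90 × 36 × 1.8281 = 59.2 kips.
Governing: min(96.7, 46.9, 59.2) = 46.9 kips → base-metal shear.

46.9 kips (base-metal shear governs)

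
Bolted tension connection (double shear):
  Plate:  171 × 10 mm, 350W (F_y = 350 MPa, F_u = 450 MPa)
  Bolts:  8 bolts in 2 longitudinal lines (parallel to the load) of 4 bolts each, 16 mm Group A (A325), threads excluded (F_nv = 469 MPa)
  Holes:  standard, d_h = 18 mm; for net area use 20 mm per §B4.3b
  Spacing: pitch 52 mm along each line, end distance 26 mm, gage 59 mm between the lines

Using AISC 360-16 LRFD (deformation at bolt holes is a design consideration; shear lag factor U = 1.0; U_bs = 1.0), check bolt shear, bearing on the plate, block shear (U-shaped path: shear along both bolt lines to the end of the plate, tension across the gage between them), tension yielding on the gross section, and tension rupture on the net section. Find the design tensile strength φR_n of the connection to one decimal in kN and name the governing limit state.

Bolt shear: A_b = π(16)²/4 = 201.06 mm². φR_n = 0.75 × 469 × 201.06 × 8 × 2 = 1131.6 kN.
Bearing (10 mm plate, F_u = 450 MPa): end bolts L_c = 26 − 18/2 = 17, R_n = min(1.2×17×10×450, 2.4×16×10×450) = 91.8 kN/bolt; interior L_c = 52 − 18 = 34, R_n = 172.8 kN/bolt. φR_n = 0.75 × (2×91.8 + 6×172.8) = 915.3 kN.
Block shear: shear path 2×[26+3×52] = 2×182 mm, A_gv = 3640, A_nv = 2×(182 − 3.5×20)×10 = 2240 mm²; tension across gage: (59 − 1×20)×10 = 390 mm². R_n = min(0.6×450×2240, 0.6×350×3640) + 1.0×450×390 = min(604.8, 764.4) + 175.5 = 780.3 kN. φR_n = 0.75 × 780.3 = 585.2 kN.
Tension yield (gross): A_g = 171×10 = 1710 mm². φR_n = 0.90 × 350 × 1710 = 538.7 kN.
Tension rupture (net): A_n = (171 − 2×20)×10 = 1310 mm² (U = 1.0, A_e = A_n). φR_n = 0.75 × 450 × 1310 = 442.1 kN.
Governing: min(1131.6, 915.3, 585.2, 538.7, 442.1) = 442.1 kN → net-section rupture.

442.1 kN (net-section rupture governs)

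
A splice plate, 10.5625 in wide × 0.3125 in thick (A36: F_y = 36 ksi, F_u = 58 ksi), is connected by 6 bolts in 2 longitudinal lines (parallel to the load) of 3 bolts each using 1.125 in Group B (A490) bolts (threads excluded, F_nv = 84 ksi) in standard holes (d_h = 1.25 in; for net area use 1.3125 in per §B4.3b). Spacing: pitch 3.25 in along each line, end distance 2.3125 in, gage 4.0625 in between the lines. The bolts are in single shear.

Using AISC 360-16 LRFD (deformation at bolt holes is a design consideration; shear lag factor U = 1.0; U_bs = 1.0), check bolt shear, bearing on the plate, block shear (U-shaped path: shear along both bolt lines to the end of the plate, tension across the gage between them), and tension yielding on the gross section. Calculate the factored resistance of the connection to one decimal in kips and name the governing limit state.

106.9 kips (gross-section yield governs)

Bolt shear: A_b = π(1.125)²/4 = 0.99402 in². φR_n = 0.75 × 84 × 0.99402 × 6 × 1 = 375.7 kips.
Bearing (0.3125 in plate, F_u = 58 ksi): end bolts L_c = 2.3125 − 1.25/2 = 1.6875, R_n = min(1.2×1.6875×0.3125×58, 2.4×1.125×0.3125×58) = 36.703 kips/bolt; interior L_c = 3.25 − 1.25 = 2, R_n = 43.5 kips/bolt. φR_n = 0.75 × (2×36.703 + 4×43.5) = 185.6 kips.
Block shear: shear path 2×[2.3125+2×3.25] = 2×8.8125 in, A_gv = 5.5078, A_nv = 2×(8.8125 − 2.5×1.3125)×0.3125 = 3.457 in²; tension across gage: (4.0625 − 1×1.3125)×0.3125 = 0.85938 in². R_n = min(0.6×58×3.457, 0.6×36×5.5078) + 1.0×58×0.85938 = min(120.3, 118.97) + 49.844 = 168.81 kips. φR_n = 0.75 × 168.81 = 126.6 kips.
Tension yield (gross): A_g = 10.5625×0.3125 = 3.3008 in². φR_n = 0.90 × 36 × 3.3008 = 106.9 kips.
Governing: min(375.7, 185.6, 126.6, 106.9) = 106.9 kips → gross-section yield.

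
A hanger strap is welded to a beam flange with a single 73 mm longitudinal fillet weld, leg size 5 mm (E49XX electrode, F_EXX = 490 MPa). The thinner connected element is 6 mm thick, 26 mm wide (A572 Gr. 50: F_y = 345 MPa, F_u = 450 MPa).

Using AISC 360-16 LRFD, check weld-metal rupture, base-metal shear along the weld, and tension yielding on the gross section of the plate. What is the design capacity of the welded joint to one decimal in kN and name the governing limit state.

48.4 kN (gross-section yield governs)

Weld metal: throat = 0.707×5 = 3.535 mm, L = 73 mm. φR_n = 0.75 × 0.6 × 490 × 3.535 × 73 = 56.9 kN.
Base metal shear (6 mm plate): yield φR_n = 1.0×0.6×345×6×73 = 90.7 kN; rupture φR_n = 0.75×0.6×450×6×73 = 88.7 kN; take 88.7 kN (rupture).
Tension yield (gross): A_g = 26×6 = 156 mm². φR_n = 0.90 × 345 × 156 = 48.4 kN.
Governing: min(56.9, 88.7, 48.4) = 48.4 kN → gross-section yield.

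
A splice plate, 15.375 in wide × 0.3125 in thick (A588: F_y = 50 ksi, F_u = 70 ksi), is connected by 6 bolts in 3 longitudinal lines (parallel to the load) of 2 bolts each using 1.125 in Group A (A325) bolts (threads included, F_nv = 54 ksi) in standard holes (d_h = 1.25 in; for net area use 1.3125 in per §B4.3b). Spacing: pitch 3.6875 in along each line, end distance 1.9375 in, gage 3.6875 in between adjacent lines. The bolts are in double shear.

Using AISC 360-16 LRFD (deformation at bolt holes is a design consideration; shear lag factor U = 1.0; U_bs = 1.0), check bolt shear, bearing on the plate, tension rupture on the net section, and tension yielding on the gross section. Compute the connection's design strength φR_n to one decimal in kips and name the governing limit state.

Bolt shear: A_b = π(1.125)²/4 = 0.99402 in². φR_n = 0.75 × 54 × 0.99402 × 6 × 2 = 483.1 kips.
Bearing (0.3125 in plate, F_u = 70 ksi): end bolts L_c = 1.9375 − 1.25/2 = 1.3125, R_n = min(1.2×1.3125×0.3125×70, 2.4×1.125×0.3125×70) = 34.453 kips/bolt; interior L_c = 3.6875 − 1.25 = 2.4375, R_n = 59.063 kips/bolt. φR_n = 0.75 × (3×34.453 + 3×59.063) = 210.4 kips.
Tension rupture (net): A_n = (15.375 − 3×1.3125)×0.3125 = 3.5742 in² (U = 1.0, A_e = A_n). φR_n = 0.75 × 70 × 3.5742 = 187.6 kips.
Tension yield (gross): A_g = 15.375×0.3125 = 4.8047 in². φR_n = 0.90 × 50 × 4.8047 = 216.2 kips.
Governing: min(483.1, 210.4, 187.6, 216.2) = 187.6 kips → net-section rupture.

187.6 kips (net-section rupture governs)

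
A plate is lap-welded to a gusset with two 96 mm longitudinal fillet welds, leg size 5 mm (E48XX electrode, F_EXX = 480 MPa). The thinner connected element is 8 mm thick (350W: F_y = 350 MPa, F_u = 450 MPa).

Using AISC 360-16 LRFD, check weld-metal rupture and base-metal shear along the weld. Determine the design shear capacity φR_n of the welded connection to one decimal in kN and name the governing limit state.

Weld metal: throat = 0.707×5 = 3.535 mm, L = 2×96 = 192 mm. φR_n = 0.75 × 0.6 × 480 × 3.535 × 192 = 146.6 kN.
Base metal shear (8 mm plate): yield φR_n = 1.0×0.6×350×8×192 = 322.6 kN; rupture φR_n = 0.75×0.6×450×8×192 = 311.0 kN; take 311.0 kN (rupture).
Governing: min(146.6, 311.0) = 146.6 kN → weld metal.

146.6 kN (weld metal governs)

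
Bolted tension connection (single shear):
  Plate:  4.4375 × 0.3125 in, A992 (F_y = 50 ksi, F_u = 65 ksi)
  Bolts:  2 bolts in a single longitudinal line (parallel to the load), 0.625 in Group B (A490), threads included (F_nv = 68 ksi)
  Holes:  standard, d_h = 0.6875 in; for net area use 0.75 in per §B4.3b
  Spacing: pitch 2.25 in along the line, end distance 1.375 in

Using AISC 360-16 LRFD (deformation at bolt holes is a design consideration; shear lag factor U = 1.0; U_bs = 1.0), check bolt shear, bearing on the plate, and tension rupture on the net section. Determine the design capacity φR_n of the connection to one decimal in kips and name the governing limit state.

31.3 kips (bolt shear governs)

Bolt shear: A_b = π(0.625)²/4 = 0.3068 in². φR_n = 0.75 × 68 × 0.3068 × 2 × 1 = 31.3 kips.
Bearing (0.3125 in plate, F_u = 65 ksi): end bolts L_c = 1.375 − 0.6875/2 = 1.03125, R_n = min(1.2×1.03125×0.3125×65, 2.4×0.625×0.3125×65) = 25.137 kips/bolt; interior L_c = 2.25 − 0.6875 = 1.5625, R_n = 30.469 kips/bolt. φR_n = 0.75 × (1×25.137 + 1×30.469) = 41.7 kips.
Tension rupture (net): A_n = (4.4375 − 1×0.75)×0.3125 = 1.1523 in² (U = 1.0, A_e = A_n). φR_n = 0.75 × 65 × 1.1523 = 56.2 kips.
Governing: min(31.3, 41.7, 56.2) = 31.3 kips → bolt shear.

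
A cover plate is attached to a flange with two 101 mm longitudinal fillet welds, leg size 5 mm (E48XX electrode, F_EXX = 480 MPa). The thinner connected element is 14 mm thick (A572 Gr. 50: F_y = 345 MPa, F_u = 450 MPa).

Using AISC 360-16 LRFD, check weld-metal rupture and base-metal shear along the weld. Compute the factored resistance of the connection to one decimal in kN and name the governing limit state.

Weld metal: throat = 0.707×5 = 3.535 mm, L = 2×101 = 202 mm. φR_n = 0.75 × 0.6 × 480 × 3.535 × 202 = 154.2 kN.
Base metal shear (14 mm plate): yield φR_n = 1.0×0.6×345×14×202 = 585.4 kN; rupture φR_n = 0.75×0.6×450×14×202 = 572.7 kN; take 572.7 kN (rupture).
Governing: min(154.2, 572.7) = 154.2 kN → weld metal.

154.2 kN (weld metal governs)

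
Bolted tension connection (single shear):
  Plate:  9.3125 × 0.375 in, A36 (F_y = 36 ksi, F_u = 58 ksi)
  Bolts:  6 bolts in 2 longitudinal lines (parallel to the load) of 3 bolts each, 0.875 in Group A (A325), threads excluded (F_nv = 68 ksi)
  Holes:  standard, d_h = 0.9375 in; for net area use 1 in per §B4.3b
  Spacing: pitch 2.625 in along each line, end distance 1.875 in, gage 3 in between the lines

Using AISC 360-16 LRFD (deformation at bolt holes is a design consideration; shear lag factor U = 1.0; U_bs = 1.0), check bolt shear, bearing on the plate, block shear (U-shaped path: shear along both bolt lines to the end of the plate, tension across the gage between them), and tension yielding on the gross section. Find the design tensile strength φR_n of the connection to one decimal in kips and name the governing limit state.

Bolt shear: A_b = π(0.875)²/4 = 0.60132 in². φR_n = 0.75 × 68 × 0.60132 × 6 × 1 = 184.0 kips.
Bearing (0.375 in plate, F_u = 58 ksi): end bolts L_c = 1.875 − 0.9375/2 = 1.40625, R_n = min(1.2×1.40625×0.375×58, 2.4×0.875×0.375×58) = 36.703 kips/bolt; interior L_c = 2.625 − 0.9375 = 1.6875, R_n = 44.044 kips/bolt. φR_n = 0.75 × (2×36.703 + 4×44.044) = 187.2 kips.
Block shear: shear path 2×[1.875+2×2.625] = 2×7.125 in, A_gv = 5.3438, A_nv = 2×(7.125 − 2.5×1)×0.375 = 3.4688 in²; tension across gage: (3 − 1×1)×0.375 = 0.75 in². R_n = min(0.6×58×3.4688, 0.6×36×5.3438) + 1.0×58×0.75 = min(120.71, 115.43) + 43.5 = 158.93 kips. φR_n = 0.75 × 158.93 = 119.2 kips.
Tension yield (gross): A_g = 9.3125×0.375 = 3.4922 in². φR_n = 0.90 × 36 × 3.4922 = 113.1 kips.
Governing: min(184.0, 187.2, 119.2, 113.1) = 113.1 kips → gross-section yield.

113.1 kips (gross-section yield governs)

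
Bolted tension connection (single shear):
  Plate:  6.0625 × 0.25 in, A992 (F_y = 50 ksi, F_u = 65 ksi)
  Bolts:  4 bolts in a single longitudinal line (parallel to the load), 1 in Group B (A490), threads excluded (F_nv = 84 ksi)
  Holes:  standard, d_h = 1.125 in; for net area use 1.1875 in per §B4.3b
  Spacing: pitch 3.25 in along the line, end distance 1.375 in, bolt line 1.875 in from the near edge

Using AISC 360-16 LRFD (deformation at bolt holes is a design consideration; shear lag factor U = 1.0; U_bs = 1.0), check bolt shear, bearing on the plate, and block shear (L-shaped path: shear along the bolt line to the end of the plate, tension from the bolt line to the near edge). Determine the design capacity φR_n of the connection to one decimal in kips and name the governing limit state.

Bolt shear: A_b = π(1)²/4 = 0.7854 in². φR_n = 0.75 × 84 × 0.7854 × 4 × 1 = 197.9 kips.
Bearing (0.25 in plate, F_u = 65 ksi): end bolts L_c = 1.375 − 1.125/2 = 0.8125, R_n = min(1.2×0.8125×0.25×65, 2.4×1×0.25×65) = 15.844 kips/bolt; interior L_c = 3.25 − 1.125 = 2.125, R_n = 39 kips/bolt. φR_n = 0.75 × (1×15.844 + 3×39) = 99.6 kips.
Block shear: shear path 1×[1.375+3×3.25] = 1×11.125 in, A_gv = 2.7813, A_nv = 1×(11.125 − 3.5×1.1875)×0.25 = 1.7422 in²; tension to near edge: (1.875 − 0.5×1.1875)×0.25 = 0.32031 in². R_n = min(0.6×65×1.7422, 0.6×50×2.7813) + 1.0×65×0.32031 = min(67.946, 83.439) + 20.82 = 88.766 kips. φR_n = 0.75 × 88.766 = 66.6 kips.
Governing: min(197.9, 99.6, 66.6) = 66.6 kips → block shear.

66.6 kips (block shear governs)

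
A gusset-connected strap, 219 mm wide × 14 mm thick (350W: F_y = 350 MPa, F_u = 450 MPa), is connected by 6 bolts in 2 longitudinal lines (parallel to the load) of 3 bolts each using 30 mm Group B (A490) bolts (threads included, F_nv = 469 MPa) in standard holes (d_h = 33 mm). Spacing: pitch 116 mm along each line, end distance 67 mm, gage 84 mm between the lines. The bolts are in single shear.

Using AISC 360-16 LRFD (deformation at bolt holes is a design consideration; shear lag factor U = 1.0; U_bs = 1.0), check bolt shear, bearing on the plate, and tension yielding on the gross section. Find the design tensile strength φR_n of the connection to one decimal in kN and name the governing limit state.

Bolt shear: A_b = π(30)²/4 = 706.86 mm². φR_n = 0.75 × 469 × 706.86 × 6 × 1 = 1491.8 kN.
Bearing (14 mm plate, F_u = 450 MPa): end bolts L_c = 67 − 33/2 = 50.5, R_n = min(1.2×50.5×14×450, 2.4×30×14×450) = 381.78 kN/bolt; interior L_c = 116 − 33 = 83, R_n = 453.6 kN/bolt. φR_n = 0.75 × (2×381.78 + 4×453.6) = 1933.5 kN.
Tension yield (gross): A_g = 219×14 = 3066 mm². φR_n = 0.90 × 350 × 3066 = 965.8 kN.
Governing: min(1491.8, 1933.5, 965.8) = 965.8 kN → gross-section yield.

965.8 kN (gross-section yield governs)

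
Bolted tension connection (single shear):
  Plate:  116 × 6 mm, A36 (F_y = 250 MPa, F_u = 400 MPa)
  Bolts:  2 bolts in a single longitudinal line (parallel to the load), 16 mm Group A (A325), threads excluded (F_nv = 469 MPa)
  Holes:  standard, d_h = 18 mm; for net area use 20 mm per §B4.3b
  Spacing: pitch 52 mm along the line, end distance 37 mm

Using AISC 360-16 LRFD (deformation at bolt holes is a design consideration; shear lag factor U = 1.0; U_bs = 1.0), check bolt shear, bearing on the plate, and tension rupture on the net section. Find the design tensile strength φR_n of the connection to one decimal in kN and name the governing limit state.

Bolt shear: A_b = π(16)²/4 = 201.06 mm². φR_n = 0.75 × 469 × 201.06 × 2 × 1 = 141.4 kN.
Bearing (6 mm plate, F_u = 400 MPa): end bolts L_c = 37 − 18/2 = 28, R_n = min(1.2×28×6×400, 2.4×16×6×400) = 80.64 kN/bolt; interior L_c = 52 − 18 = 34, R_n = 92.16 kN/bolt. φR_n = 0.75 × (1×80.64 + 1×92.16) = 129.6 kN.
Tension rupture (net): A_n = (116 − 1×20)×6 = 576 mm² (U = 1.0, A_e = A_n). φR_n = 0.75 × 400 × 576 = 172.8 kN.
Governing: min(141.4, 129.6, 172.8) = 129.6 kN → bearing.

129.6 kN (bearing governs)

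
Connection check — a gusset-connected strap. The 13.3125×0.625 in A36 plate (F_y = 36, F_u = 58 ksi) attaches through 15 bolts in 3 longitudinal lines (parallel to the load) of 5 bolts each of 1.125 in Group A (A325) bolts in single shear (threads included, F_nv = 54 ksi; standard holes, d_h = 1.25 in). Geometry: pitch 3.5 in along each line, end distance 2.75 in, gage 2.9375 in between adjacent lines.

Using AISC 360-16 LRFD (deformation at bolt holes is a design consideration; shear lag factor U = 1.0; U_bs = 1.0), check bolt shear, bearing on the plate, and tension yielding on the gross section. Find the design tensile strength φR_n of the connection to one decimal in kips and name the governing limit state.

Bolt shear: A_b = π(1.125)²/4 = 0.99402 in². φR_n = 0.75 × 54 × 0.99402 × 15 × 1 = 603.9 kips.
Bearing (0.625 in plate, F_u = 58 ksi): end bolts L_c = 2.75 − 1.25/2 = 2.125, R_n = min(1.2×2.125×0.625×58, 2.4×1.125×0.625×58) = 92.438 kips/bolt; interior L_c = 3.5 − 1.25 = 2.25, R_n = 97.875 kips/bolt. φR_n = 0.75 × (3×92.438 + 12×97.875) = 1088.9 kips.
Tension yield (gross): A_g = 13.3125×0.625 = 8.3203 in². φR_n = 0.90 × 36 × 8.3203 = 269.6 kips.
Governing: min(603.9, 1088.9, 269.6) = 269.6 kips → gross-section yield.

269.6 kips (gross-section yield governs)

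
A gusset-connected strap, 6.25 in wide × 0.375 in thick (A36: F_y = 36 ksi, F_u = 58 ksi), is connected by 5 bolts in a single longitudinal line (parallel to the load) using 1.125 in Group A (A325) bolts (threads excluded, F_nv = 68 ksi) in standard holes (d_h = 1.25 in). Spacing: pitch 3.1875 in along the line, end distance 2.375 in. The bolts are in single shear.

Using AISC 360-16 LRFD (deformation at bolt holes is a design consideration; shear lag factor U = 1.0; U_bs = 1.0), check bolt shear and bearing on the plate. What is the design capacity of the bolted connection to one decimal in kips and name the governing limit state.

186.0 kips (bearing governs)

Bolt shear: A_b = π(1.125)²/4 = 0.99402 in². φR_n = 0.75 × 68 × 0.99402 × 5 × 1 = 253.5 kips.
Bearing (0.375 in plate, F_u = 58 ksi): end bolts L_c = 2.375 − 1.25/2 = 1.75, R_n = min(1.2×1.75×0.375×58, 2.4×1.125×0.375×58) = 45.675 kips/bolt; interior L_c = 3.1875 − 1.25 = 1.9375, R_n = 50.569 kips/bolt. φR_n = 0.75 × (1×45.675 + 4×50.569) = 186.0 kips.
Governing: min(253.5, 186.0) = 186.0 kips → bearing.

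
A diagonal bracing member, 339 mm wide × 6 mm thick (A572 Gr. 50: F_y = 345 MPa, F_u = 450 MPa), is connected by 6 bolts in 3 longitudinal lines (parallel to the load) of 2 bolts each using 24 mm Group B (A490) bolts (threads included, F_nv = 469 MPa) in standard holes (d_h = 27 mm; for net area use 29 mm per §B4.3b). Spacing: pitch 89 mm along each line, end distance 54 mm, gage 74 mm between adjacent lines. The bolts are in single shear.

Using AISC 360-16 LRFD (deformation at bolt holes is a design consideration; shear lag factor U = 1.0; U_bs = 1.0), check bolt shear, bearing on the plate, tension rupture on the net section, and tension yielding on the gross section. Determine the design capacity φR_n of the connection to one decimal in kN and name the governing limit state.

510.3 kN (net-section rupture governs)

Bolt shear: A_b = π(24)²/4 = 452.39 mm². φR_n = 0.75 × 469 × 452.39 × 6 × 1 = 954.8 kN.
Bearing (6 mm plate, F_u = 450 MPa): end bolts L_c = 54 − 27/2 = 40.5, R_n = min(1.2×40.5×6×450, 2.4×24×6×450) = 131.22 kN/bolt; interior L_c = 89 − 27 = 62, R_n = 155.52 kN/bolt. φR_n = 0.75 × (3×131.22 + 3×155.52) = 645.2 kN.
Tension rupture (net): A_n = (339 − 3×29)×6 = 1512 mm² (U = 1.0, A_e = A_n). φR_n = 0.75 × 450 × 1512 = 510.3 kN.
Tension yield (gross): A_g = 339×6 = 2034 mm². φR_n = 0.90 × 345 × 2034 = 631.6 kN.
Governing: min(954.8, 645.2, 510.3, 631.6) = 510.3 kN → net-section rupture.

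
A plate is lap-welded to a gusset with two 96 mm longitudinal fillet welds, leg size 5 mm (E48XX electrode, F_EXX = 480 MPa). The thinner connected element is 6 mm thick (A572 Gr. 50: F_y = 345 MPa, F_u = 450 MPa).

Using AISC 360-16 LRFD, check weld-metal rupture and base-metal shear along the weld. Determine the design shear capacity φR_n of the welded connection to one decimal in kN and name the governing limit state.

146.6 kN (weld metal governs)

Weld metal: throat = 0.707×5 = 3.535 mm, L = 2×96 = 192 mm. φR_n = 0.75 × 0.6 × 480 × 3.535 × 192 = 146.6 kN.
Base metal shear (6 mm plate): yield φR_n = 1.0×0.6×345×6×192 = 238.5 kN; rupture φR_n = 0.75×0.6×450×6×192 = 233.3 kN; take 233.3 kN (rupture).
Governing: min(146.6, 233.3) = 146.6 kN → weld metal.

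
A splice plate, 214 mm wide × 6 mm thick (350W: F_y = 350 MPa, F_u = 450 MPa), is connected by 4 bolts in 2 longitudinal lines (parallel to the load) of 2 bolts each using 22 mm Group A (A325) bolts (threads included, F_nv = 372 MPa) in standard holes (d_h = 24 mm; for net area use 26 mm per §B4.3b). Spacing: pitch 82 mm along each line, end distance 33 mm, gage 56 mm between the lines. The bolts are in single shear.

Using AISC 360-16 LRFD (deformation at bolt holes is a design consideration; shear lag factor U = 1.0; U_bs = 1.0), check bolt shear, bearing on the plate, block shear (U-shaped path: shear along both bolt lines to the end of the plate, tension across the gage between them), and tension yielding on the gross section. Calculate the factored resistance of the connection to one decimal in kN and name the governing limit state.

245.4 kN (block shear governs)

Bolt shear: A_b = π(22)²/4 = 380.13 mm². φR_n = 0.75 × 372 × 380.13 × 4 × 1 = 424.2 kN.
Bearing (6 mm plate, F_u = 450 MPa): end bolts L_c = 33 − 24/2 = 21, R_n = min(1.2×21×6×450, 2.4×22×6×450) = 68.04 kN/bolt; interior L_c = 82 − 24 = 58, R_n = 142.56 kN/bolt. φR_n = 0.75 × (2×68.04 + 2×142.56) = 315.9 kN.
Block shear: shear path 2×[33+1×82] = 2×115 mm, A_gv = 1380, A_nv = 2×(115 − 1.5×26)×6 = 912 mm²; tension across gage: (56 − 1×26)×6 = 180 mm². R_n = min(0.6×450×912, 0.6×350×1380) + 1.0×450×180 = min(246.24, 289.8) + 81 = 327.24 kN. φR_n = 0.75 × 327.24 = 245.4 kN.
Tension yield (gross): A_g = 214×6 = 1284 mm². φR_n = 0.90 × 350 × 1284 = 404.5 kN.
Governing: min(424.2, 315.9, 245.4, 404.5) = 245.4 kN → block shear.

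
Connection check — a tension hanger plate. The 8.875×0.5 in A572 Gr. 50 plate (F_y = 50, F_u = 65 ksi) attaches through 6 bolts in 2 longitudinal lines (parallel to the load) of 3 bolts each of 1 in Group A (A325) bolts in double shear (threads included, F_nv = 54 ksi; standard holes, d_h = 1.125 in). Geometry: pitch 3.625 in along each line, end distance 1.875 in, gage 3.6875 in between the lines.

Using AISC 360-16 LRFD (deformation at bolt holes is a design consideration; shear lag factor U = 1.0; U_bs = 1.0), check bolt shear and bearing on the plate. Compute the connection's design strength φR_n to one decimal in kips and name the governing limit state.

Bolt shear: A_b = π(1)²/4 = 0.7854 in². φR_n = 0.75 × 54 × 0.7854 × 6 × 2 = 381.7 kips.
Bearing (0.5 in plate, F_u = 65 ksi): end bolts L_c = 1.875 − 1.125/2 = 1.3125, R_n = min(1.2×1.3125×0.5×65, 2.4×1×0.5×65) = 51.188 kips/bolt; interior L_c = 3.625 − 1.125 = 2.5, R_n = 78 kips/bolt. φR_n = 0.75 × (2×51.188 + 4×78) = 310.8 kips.
Governing: min(381.7, 310.8) = 310.8 kips → bearing.

310.8 kips (bearing governs)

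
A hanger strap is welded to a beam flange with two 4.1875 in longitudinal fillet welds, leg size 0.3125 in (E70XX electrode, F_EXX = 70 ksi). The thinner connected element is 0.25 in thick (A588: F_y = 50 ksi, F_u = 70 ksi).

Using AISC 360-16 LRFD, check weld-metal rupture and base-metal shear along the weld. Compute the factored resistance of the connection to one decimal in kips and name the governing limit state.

58.3 kips (weld metal governs)

Weld metal: throat = 0.707×0.3125 = 0.22094 in, L = 2×4.1875 = 8.375 in. φR_n = 0.75 × 0.6 × 70 × 0.22094 × 8.375 = 58.3 kips.
Base metal shear (0.25 in plate): yield φR_n = 1.0×0.6×50×0.25×8.375 = 62.8 kips; rupture φR_n = 0.75×0.6×70×0.25×8.375 = 66.0 kips; take 62.8 kips (yield).
Governing: min(58.3, 62.8) = 58.3 kips → weld metal.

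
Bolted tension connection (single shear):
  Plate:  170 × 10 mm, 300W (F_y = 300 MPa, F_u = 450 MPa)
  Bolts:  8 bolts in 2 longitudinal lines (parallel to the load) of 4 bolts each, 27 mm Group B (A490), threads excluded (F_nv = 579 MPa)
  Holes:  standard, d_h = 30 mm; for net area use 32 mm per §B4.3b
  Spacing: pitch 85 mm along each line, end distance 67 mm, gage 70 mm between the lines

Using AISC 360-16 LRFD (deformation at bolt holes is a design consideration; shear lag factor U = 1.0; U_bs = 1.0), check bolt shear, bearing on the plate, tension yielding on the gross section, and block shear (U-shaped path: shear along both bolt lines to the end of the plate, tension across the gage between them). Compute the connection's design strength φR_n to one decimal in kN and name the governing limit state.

Bolt shear: A_b = π(27)²/4 = 572.56 mm². φR_n = 0.75 × 579 × 572.56 × 8 × 1 = 1989.1 kN.
Bearing (10 mm plate, F_u = 450 MPa): end bolts L_c = 67 − 30/2 = 52, R_n = min(1.2×52×10×450, 2.4×27×10×450) = 280.8 kN/bolt; interior L_c = 85 − 30 = 55, R_n = 291.6 kN/bolt. φR_n = 0.75 × (2×280.8 + 6×291.6) = 1733.4 kN.
Tension yield (gross): A_g = 170×10 = 1700 mm². φR_n = 0.90 × 300 × 1700 = 459.0 kN.
Block shear: shear path 2×[67+3×85] = 2×322 mm, A_gv = 6440, A_nv = 2×(322 − 3.5×32)×10 = 4200 mm²; tension across gage: (70 − 1×32)×10 = 380 mm². R_n = min(0.6×450×4200, 0.6×300×6440) + 1.0×450×380 = min(1134, 1159.2) + 171 = 1305 kN. φR_n = 0.75 × 1305 = 978.8 kN.
Governing: min(1989.1, 1733.4, 459.0, 978.8) = 459.0 kN → gross-section yield.

459.0 kN (gross-section yield governs)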